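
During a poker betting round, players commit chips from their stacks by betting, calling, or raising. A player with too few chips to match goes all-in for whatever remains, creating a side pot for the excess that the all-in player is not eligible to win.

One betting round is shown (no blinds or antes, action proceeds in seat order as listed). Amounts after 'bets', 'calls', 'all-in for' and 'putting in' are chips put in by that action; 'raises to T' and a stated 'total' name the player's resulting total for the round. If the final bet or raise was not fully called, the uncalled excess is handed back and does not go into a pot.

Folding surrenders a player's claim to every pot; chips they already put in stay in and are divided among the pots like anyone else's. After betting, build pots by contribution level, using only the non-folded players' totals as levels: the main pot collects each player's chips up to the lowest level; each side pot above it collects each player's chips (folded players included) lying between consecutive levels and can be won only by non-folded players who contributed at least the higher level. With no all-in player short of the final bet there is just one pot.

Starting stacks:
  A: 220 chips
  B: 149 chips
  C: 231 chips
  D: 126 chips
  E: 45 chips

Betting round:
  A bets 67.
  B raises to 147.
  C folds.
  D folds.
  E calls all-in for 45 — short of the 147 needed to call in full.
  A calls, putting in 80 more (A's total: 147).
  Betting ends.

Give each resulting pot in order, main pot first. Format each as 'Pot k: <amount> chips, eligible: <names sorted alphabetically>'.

Contributions: A=147, B=147, E=45
Folded: C, D
Pot levels (distinct totals of non-folded players): 45, 147
Layer 1-45: 45 each from A, B, E = 45*3 = 135 chips; eligible A, B, E
Layer 46-147: 102 each from A, B = 102*2 = 204 chips; eligible A, B

Pot 1: 135 chips, eligible: A, B, E
Pot 2: 204 chips, eligible: A, B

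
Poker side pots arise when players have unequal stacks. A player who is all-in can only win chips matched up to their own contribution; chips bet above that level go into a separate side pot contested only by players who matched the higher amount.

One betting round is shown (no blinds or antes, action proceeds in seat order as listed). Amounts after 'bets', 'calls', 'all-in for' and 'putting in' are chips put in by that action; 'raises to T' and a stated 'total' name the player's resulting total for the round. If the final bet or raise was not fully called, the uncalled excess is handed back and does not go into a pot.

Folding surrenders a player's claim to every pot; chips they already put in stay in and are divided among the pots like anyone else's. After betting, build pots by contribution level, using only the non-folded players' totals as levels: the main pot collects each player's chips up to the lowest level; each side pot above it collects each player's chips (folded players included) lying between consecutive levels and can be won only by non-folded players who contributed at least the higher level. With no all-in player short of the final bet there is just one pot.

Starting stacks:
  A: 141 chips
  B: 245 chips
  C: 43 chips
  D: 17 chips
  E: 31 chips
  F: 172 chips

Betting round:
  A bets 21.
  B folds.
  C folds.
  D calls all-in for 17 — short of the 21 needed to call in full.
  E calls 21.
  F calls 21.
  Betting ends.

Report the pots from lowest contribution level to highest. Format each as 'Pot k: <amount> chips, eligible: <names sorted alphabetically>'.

Contributions: A=21, D=17, E=21, F=21
Folded: B, C
Pot levels (distinct totals of non-folded players): 17, 21
Layer 1-17: 17 each from A, D, E, F = 17*4 = 68 chips; eligible A, D, E, F
Layer 18-21: 4 each from A, E, F = 4*3 = 12 chips; eligible A, E, F

Pot 1: 68 chips, eligible: A, D, E, F
Pot 2: 12 chips, eligible: A, E, F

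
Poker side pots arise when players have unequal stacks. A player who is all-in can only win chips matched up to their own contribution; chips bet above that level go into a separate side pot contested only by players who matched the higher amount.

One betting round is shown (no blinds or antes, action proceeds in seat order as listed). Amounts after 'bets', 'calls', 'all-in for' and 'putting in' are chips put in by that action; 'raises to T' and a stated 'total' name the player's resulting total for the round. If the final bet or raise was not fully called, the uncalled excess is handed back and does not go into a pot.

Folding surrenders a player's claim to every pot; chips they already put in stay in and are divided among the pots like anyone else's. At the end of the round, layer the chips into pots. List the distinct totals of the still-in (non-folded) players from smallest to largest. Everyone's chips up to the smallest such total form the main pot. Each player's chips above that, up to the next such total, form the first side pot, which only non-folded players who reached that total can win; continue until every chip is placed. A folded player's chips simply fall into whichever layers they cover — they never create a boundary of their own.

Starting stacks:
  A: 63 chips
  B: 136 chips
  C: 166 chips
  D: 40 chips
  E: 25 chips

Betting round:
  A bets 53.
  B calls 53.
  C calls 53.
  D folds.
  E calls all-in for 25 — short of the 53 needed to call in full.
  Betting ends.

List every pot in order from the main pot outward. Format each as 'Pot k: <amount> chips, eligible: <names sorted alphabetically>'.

Contributions: A=53, B=53, C=53, E=25
Folded: D
Pot levels (distinct totals of non-folded players): 25, 53
Layer 1-25: 25 each from A, B, C, E = 25*4 = 100 chips; eligible A, B, C, E
Layer 26-53: 28 each from A, B, C = 28*3 = 84 chips; eligible A, B, C

Pot 1: 100 chips, eligible: A, B, C, E
Pot 2: 84 chips, eligible: A, B, C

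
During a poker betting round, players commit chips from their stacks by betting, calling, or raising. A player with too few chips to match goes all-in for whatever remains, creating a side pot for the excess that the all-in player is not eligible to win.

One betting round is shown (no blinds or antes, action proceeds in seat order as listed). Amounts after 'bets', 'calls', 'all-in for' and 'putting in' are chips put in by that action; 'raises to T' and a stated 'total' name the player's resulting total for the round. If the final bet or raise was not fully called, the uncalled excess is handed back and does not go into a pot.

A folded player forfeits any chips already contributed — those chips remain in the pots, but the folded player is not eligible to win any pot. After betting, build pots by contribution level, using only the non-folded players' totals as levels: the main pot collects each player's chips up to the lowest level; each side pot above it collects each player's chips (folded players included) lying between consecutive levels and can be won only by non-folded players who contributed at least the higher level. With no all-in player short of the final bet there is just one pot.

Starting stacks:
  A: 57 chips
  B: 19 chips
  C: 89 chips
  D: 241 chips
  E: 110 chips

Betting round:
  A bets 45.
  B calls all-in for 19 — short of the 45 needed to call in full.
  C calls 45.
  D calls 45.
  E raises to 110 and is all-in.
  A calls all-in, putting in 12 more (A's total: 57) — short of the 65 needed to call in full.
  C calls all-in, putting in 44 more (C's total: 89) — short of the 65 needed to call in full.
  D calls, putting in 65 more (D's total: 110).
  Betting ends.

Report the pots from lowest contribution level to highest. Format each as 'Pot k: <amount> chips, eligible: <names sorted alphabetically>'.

Pot 1: 95 chips, eligible: A, B, C, D, E
Pot 2: 152 chips, eligible: A, C, D, E
Pot 3: 96 chips, eligible: C, D, E
Pot 4: 42 chips, eligible: D, E

Derivation:
Contributions: A=57, B=19, C=89, D=110, E=110
Pot levels (distinct totals of non-folded players): 19, 57, 89, 110
Layer 1-19: 19 each from A, B, C, D, E = 19*5 = 95 chips; eligible A, B, C, D, E
Layer 20-57: 38 each from A, C, D, E = 38*4 = 152 chips; eligible A, C, D, E
Layer 58-89: 32 each from C, D, E = 32*3 = 96 chips; eligible C, D, E
Layer 90-110: 21 each from D, E = 21*2 = 42 chips; eligible D, E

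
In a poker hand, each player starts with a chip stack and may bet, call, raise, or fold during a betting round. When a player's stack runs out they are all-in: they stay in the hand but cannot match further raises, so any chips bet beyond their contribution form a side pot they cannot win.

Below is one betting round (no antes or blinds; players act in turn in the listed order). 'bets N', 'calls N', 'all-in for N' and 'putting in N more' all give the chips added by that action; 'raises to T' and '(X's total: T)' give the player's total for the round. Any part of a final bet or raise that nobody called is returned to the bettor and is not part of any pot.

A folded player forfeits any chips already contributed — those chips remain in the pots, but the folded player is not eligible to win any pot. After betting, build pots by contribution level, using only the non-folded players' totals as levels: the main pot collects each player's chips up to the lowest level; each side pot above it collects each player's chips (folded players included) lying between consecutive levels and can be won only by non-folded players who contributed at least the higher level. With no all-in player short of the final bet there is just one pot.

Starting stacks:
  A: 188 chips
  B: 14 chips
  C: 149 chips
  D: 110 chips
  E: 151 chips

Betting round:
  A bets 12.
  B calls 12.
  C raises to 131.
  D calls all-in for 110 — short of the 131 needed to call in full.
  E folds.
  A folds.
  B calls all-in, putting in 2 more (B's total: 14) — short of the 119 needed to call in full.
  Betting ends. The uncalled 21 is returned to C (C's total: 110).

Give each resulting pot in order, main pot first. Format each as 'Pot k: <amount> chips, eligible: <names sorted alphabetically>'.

Pot 1: 54 chips, eligible: B, C, D
Pot 2: 192 chips, eligible: C, D

Derivation:
Contributions (after 21 returned to C): A=12, B=14, C=110, D=110
Folded: A, E
Pot levels (distinct totals of non-folded players): 14, 110
Layer 1-14: A 12 + B 14 + C 14 + D 14 = 54 chips; eligible B, C, D
Layer 15-110: 96 each from C, D = 96*2 = 192 chips; eligible C, D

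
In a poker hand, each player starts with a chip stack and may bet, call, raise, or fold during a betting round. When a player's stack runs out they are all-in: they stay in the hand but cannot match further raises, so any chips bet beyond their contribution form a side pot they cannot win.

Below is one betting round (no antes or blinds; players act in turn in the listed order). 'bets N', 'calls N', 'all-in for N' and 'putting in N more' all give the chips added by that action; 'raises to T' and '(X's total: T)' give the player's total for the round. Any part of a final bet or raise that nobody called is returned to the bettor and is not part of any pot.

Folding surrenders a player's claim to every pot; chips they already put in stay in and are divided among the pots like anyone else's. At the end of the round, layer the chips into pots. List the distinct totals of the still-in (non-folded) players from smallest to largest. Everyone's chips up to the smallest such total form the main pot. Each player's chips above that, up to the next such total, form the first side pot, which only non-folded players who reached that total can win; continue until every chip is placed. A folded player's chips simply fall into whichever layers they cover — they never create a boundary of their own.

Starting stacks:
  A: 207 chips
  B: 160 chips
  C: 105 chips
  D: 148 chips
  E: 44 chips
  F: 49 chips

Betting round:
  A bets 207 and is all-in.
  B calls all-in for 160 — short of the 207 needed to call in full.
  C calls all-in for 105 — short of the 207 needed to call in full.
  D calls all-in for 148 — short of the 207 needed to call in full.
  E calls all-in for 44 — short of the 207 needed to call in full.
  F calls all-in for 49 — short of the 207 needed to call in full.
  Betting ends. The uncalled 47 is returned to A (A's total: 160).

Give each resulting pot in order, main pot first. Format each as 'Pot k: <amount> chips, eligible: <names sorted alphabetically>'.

Contributions (after 47 returned to A): A=160, B=160, C=105, D=148, E=44, F=49
Pot levels (distinct totals of non-folded players): 44, 49, 105, 148, 160
Layer 1-44: 44 each from A, B, C, D, E, F = 44*6 = 264 chips; eligible A, B, C, D, E, F
Layer 45-49: 5 each from A, B, C, D, F = 5*5 = 25 chips; eligible A, B, C, D, F
Layer 50-105: 56 each from A, B, C, D = 56*4 = 224 chips; eligible A, B, C, D
Layer 106-148: 43 each from A, B, D = 43*3 = 129 chips; eligible A, B, D
Layer 149-160: 12 each from A, B = 12*2 = 24 chips; eligible A, B

Pot 1: 264 chips, eligible: A, B, C, D, E, F
Pot 2: 25 chips, eligible: A, B, C, D, F
Pot 3: 224 chips, eligible: A, B, C, D
Pot 4: 129 chips, eligible: A, B, D
Pot 5: 24 chips, eligible: A, B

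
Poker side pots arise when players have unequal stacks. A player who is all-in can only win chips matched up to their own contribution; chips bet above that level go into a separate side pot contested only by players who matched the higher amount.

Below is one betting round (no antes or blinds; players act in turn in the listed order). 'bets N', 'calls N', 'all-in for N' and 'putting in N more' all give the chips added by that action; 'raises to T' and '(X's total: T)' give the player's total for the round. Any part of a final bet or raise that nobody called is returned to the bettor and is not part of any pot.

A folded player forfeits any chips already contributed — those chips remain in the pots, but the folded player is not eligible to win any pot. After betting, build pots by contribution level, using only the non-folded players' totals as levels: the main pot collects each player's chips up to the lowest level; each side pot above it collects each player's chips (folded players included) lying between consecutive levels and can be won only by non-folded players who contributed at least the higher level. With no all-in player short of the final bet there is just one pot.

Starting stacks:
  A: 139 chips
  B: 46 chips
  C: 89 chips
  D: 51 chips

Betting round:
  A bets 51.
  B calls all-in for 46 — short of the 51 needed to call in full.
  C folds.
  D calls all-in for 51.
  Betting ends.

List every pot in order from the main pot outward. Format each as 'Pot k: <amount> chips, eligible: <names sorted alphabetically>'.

Pot 1: 138 chips, eligible: A, B, D
Pot 2: 10 chips, eligible: A, D

Derivation:
Contributions: A=51, B=46, D=51
Folded: C
Pot levels (distinct totals of non-folded players): 46, 51
Layer 1-46: 46 each from A, B, D = 46*3 = 138 chips; eligible A, B, D
Layer 47-51: 5 each from A, D = 5*2 = 10 chips; eligible A, D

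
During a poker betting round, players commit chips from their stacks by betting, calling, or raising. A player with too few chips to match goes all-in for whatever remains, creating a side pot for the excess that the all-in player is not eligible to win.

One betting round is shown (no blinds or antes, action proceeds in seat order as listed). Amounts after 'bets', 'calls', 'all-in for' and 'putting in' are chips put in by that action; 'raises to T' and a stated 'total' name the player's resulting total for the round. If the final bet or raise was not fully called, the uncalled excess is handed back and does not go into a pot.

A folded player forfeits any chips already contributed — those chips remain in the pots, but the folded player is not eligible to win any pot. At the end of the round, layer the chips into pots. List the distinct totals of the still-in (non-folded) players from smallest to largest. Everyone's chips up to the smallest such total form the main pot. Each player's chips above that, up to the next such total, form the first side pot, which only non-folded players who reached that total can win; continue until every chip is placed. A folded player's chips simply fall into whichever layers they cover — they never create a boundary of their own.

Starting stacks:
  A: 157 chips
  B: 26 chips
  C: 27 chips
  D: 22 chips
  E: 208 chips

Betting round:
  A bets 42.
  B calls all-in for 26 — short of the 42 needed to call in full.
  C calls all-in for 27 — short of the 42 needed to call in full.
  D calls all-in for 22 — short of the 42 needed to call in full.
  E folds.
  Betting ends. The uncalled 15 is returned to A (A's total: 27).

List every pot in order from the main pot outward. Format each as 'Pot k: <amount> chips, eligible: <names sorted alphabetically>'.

Pot 1: 88 chips, eligible: A, B, C, D
Pot 2: 12 chips, eligible: A, B, C
Pot 3: 2 chips, eligible: A, C

Derivation:
Contributions (after 15 returned to A): A=27, B=26, C=27, D=22
Folded: E
Pot levels (distinct totals of non-folded players): 22, 26, 27
Layer 1-22: 22 each from A, B, C, D = 22*4 = 88 chips; eligible A, B, C, D
Layer 23-26: 4 each from A, B, C = 4*3 = 12 chips; eligible A, B, C
Layer 27-27: 1 each from A, C = 1*2 = 2 chips; eligible A, C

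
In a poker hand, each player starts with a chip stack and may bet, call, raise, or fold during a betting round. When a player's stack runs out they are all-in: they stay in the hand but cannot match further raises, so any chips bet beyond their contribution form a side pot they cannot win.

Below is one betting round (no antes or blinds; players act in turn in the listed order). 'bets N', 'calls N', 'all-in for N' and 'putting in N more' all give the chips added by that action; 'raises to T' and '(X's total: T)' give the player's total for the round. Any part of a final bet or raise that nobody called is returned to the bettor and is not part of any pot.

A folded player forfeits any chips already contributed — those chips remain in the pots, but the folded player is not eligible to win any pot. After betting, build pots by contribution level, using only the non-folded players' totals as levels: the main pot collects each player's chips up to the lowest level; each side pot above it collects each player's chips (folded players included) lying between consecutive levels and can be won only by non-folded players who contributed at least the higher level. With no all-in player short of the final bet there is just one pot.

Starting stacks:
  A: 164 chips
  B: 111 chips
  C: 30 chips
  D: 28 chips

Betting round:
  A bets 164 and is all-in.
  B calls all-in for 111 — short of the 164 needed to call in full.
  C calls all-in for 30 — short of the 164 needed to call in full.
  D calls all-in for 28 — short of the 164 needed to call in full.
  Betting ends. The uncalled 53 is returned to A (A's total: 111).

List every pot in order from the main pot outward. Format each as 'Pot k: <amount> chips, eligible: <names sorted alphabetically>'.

Contributions (after 53 returned to A): A=111, B=111, C=30, D=28
Pot levels (distinct totals of non-folded players): 28, 30, 111
Layer 1-28: 28 each from A, B, C, D = 28*4 = 112 chips; eligible A, B, C, D
Layer 29-30: 2 each from A, B, C = 2*3 = 6 chips; eligible A, B, C
Layer 31-111: 81 each from A, B = 81*2 = 162 chips; eligible A, B

Pot 1: 112 chips, eligible: A, B, C, D
Pot 2: 6 chips, eligible: A, B, C
Pot 3: 162 chips, eligible: A, B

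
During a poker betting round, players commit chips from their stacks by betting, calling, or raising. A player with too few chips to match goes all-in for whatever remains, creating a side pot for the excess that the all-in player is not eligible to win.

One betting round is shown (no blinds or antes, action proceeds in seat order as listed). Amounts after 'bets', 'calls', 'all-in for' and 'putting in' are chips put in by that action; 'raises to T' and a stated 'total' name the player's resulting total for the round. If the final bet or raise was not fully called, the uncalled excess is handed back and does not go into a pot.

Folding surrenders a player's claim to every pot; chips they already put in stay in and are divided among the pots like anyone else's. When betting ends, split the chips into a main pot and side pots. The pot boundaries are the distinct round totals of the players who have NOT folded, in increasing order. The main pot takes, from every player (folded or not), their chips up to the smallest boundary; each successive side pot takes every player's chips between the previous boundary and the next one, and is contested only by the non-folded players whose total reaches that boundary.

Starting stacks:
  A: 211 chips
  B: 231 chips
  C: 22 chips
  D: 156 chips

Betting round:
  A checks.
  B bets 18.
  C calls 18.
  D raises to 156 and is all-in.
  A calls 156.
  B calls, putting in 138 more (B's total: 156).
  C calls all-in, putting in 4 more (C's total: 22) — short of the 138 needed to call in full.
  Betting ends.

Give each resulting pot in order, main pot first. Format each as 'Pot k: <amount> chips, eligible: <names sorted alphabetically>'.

Contributions: A=156, B=156, C=22, D=156
Pot levels (distinct totals of non-folded players): 22, 156
Layer 1-22: 22 each from A, B, C, D = 22*4 = 88 chips; eligible A, B, C, D
Layer 23-156: 134 each from A, B, D = 134*3 = 402 chips; eligible A, B, D

Pot 1: 88 chips, eligible: A, B, C, D
Pot 2: 402 chips, eligible: A, B, D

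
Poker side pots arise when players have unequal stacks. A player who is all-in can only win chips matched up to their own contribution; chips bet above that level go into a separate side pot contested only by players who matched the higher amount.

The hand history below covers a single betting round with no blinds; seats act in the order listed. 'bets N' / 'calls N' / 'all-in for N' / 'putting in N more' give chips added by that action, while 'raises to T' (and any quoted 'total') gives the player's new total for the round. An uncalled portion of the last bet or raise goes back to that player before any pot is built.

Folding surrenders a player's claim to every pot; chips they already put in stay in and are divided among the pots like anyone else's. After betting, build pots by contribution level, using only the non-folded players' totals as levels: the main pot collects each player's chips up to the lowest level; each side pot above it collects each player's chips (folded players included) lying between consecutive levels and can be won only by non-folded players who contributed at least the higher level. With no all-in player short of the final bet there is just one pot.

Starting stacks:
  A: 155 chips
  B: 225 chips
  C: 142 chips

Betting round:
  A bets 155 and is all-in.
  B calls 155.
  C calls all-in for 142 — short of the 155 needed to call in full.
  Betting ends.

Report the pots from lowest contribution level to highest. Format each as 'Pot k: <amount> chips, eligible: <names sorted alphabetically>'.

Pot 1: 426 chips, eligible: A, B, C
Pot 2: 26 chips, eligible: A, B

Derivation:
Contributions: A=155, B=155, C=142
Pot levels (distinct totals of non-folded players): 142, 155
Layer 1-142: 142 each from A, B, C = 142*3 = 426 chips; eligible A, B, C
Layer 143-155: 13 each from A, B = 13*2 = 26 chips; eligible A, B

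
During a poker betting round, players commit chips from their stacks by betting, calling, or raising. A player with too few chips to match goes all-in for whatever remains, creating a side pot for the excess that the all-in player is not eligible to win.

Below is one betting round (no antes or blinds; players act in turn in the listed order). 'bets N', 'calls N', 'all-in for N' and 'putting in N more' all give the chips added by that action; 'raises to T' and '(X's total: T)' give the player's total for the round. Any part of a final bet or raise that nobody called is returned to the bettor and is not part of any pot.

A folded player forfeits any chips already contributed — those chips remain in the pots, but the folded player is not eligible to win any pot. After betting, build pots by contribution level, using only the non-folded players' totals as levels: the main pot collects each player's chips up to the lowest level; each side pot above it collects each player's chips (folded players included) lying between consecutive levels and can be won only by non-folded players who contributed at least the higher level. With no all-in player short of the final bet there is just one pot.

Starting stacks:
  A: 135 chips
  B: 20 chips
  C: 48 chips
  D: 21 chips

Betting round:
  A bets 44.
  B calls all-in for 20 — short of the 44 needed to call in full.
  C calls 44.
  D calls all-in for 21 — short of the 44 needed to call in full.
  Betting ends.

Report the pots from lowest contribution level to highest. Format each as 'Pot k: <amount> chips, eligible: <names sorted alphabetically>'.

Pot 1: 80 chips, eligible: A, B, C, D
Pot 2: 3 chips, eligible: A, C, D
Pot 3: 46 chips, eligible: A, C

Derivation:
Contributions: A=44, B=20, C=44, D=21
Pot levels (distinct totals of non-folded players): 20, 21, 44
Layer 1-20: 20 each from A, B, C, D = 20*4 = 80 chips; eligible A, B, C, D
Layer 21-21: 1 each from A, C, D = 1*3 = 3 chips; eligible A, C, D
Layer 22-44: 23 each from A, C = 23*2 = 46 chips; eligible A, C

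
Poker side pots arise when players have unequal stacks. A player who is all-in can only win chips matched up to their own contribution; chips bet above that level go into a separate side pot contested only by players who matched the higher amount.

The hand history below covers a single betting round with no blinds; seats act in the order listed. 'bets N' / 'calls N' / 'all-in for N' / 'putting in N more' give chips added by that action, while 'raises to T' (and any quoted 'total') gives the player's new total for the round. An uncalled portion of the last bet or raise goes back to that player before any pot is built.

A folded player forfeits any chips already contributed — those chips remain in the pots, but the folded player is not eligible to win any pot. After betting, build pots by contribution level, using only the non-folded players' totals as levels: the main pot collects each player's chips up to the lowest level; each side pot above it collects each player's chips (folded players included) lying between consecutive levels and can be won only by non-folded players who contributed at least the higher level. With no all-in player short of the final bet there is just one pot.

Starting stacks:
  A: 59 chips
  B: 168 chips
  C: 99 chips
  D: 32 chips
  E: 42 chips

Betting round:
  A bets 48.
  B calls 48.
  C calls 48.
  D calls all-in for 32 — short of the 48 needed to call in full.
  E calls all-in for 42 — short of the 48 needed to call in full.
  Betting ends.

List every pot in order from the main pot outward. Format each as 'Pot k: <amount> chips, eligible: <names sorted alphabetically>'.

Contributions: A=48, B=48, C=48, D=32, E=42
Pot levels (distinct totals of non-folded players): 32, 42, 48
Layer 1-32: 32 each from A, B, C, D, E = 32*5 = 160 chips; eligible A, B, C, D, E
Layer 33-42: 10 each from A, B, C, E = 10*4 = 40 chips; eligible A, B, C, E
Layer 43-48: 6 each from A, B, C = 6*3 = 18 chips; eligible A, B, C

Pot 1: 160 chips, eligible: A, B, C, D, E
Pot 2: 40 chips, eligible: A, B, C, E
Pot 3: 18 chips, eligible: A, B, C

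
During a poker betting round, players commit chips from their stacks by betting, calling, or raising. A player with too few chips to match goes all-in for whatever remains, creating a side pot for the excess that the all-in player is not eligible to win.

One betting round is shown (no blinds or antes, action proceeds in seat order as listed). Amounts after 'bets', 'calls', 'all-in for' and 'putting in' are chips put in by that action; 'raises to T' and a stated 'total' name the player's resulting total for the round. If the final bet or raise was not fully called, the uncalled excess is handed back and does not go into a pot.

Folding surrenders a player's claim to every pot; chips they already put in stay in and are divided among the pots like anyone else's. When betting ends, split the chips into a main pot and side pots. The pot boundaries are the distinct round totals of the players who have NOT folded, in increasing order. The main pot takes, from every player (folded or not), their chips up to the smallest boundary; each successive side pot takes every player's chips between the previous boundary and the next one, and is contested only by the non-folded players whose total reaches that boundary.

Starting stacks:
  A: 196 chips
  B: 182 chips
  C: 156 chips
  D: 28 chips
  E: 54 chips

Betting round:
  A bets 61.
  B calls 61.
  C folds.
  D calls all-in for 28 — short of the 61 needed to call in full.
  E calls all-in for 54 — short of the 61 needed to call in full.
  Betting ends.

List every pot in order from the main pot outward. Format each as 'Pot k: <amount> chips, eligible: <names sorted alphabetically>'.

Contributions: A=61, B=61, D=28, E=54
Folded: C
Pot levels (distinct totals of non-folded players): 28, 54, 61
Layer 1-28: 28 each from A, B, D, E = 28*4 = 112 chips; eligible A, B, D, E
Layer 29-54: 26 each from A, B, E = 26*3 = 78 chips; eligible A, B, E
Layer 55-61: 7 each from A, B = 7*2 = 14 chips; eligible A, B

Pot 1: 112 chips, eligible: A, B, D, E
Pot 2: 78 chips, eligible: A, B, E
Pot 3: 14 chips, eligible: A, B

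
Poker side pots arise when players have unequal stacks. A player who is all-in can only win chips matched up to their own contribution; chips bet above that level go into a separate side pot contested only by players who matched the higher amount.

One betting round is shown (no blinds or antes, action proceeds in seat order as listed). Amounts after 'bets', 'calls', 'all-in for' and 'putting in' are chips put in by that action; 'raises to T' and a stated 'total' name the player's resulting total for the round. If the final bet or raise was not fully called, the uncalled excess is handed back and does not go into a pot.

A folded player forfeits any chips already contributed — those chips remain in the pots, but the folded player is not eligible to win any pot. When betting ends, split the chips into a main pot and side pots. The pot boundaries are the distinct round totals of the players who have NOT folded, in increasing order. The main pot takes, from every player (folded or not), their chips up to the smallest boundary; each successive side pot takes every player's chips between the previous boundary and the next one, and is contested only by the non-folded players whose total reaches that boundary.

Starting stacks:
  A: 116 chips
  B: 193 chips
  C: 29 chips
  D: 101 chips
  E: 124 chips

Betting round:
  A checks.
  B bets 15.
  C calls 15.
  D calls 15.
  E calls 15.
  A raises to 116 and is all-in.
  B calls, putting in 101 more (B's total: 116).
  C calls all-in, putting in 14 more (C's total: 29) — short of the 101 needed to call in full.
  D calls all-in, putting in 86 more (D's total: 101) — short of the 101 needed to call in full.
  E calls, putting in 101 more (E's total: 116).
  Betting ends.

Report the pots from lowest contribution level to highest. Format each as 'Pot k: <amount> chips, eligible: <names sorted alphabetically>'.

Contributions: A=116, B=116, C=29, D=101, E=116
Pot levels (distinct totals of non-folded players): 29, 101, 116
Layer 1-29: 29 each from A, B, C, D, E = 29*5 = 145 chips; eligible A, B, C, D, E
Layer 30-101: 72 each from A, B, D, E = 72*4 = 288 chips; eligible A, B, D, E
Layer 102-116: 15 each from A, B, E = 15*3 = 45 chips; eligible A, B, E

Pot 1: 145 chips, eligible: A, B, C, D, E
Pot 2: 288 chips, eligible: A, B, D, E
Pot 3: 45 chips, eligible: A, B, E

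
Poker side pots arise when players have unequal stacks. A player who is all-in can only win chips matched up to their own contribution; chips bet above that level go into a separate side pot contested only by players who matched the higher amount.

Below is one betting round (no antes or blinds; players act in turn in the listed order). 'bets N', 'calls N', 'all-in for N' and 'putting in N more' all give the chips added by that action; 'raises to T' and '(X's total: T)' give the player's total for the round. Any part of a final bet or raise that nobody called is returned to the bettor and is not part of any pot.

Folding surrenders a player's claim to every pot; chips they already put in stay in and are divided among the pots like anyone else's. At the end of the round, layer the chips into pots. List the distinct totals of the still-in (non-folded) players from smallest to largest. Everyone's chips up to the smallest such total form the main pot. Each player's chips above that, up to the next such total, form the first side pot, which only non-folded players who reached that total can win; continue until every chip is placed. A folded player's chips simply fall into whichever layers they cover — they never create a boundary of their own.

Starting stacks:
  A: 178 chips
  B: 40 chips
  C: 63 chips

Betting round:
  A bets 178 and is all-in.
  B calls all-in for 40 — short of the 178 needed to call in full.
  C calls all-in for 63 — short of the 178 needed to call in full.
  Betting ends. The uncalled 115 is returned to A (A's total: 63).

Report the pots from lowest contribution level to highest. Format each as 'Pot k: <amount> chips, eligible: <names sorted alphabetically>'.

Pot 1: 120 chips, eligible: A, B, C
Pot 2: 46 chips, eligible: A, C

Derivation:
Contributions (after 115 returned to A): A=63, B=40, C=63
Pot levels (distinct totals of non-folded players): 40, 63
Layer 1-40: 40 each from A, B, C = 40*3 = 120 chips; eligible A, B, C
Layer 41-63: 23 each from A, C = 23*2 = 46 chips; eligible A, C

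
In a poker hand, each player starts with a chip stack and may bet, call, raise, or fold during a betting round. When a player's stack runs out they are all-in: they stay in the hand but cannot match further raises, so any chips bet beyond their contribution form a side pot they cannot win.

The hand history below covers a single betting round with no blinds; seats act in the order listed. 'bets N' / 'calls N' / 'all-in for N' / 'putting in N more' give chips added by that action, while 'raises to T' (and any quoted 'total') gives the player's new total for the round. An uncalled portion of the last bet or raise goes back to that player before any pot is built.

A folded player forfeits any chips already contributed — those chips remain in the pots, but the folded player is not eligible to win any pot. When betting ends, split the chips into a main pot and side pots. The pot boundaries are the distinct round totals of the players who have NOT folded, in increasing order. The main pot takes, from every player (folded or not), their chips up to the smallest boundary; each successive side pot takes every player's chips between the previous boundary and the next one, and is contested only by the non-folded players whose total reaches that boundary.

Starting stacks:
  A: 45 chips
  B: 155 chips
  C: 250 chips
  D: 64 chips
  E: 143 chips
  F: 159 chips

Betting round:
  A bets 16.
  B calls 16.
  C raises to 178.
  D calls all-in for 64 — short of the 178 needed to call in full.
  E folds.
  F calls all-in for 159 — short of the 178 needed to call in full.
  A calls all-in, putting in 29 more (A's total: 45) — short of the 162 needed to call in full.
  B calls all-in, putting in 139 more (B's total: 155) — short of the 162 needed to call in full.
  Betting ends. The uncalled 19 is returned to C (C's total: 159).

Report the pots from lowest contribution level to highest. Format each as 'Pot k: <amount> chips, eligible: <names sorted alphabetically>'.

Contributions (after 19 returned to C): A=45, B=155, C=159, D=64, F=159
Folded: E
Pot levels (distinct totals of non-folded players): 45, 64, 155, 159
Layer 1-45: 45 each from A, B, C, D, F = 45*5 = 225 chips; eligible A, B, C, D, F
Layer 46-64: 19 each from B, C, D, F = 19*4 = 76 chips; eligible B, C, D, F
Layer 65-155: 91 each from B, C, F = 91*3 = 273 chips; eligible B, C, F
Layer 156-159: 4 each from C, F = 4*2 = 8 chips; eligible C, F

Pot 1: 225 chips, eligible: A, B, C, D, F
Pot 2: 76 chips, eligible: B, C, D, F
Pot 3: 273 chips, eligible: B, C, F
Pot 4: 8 chips, eligible: C, F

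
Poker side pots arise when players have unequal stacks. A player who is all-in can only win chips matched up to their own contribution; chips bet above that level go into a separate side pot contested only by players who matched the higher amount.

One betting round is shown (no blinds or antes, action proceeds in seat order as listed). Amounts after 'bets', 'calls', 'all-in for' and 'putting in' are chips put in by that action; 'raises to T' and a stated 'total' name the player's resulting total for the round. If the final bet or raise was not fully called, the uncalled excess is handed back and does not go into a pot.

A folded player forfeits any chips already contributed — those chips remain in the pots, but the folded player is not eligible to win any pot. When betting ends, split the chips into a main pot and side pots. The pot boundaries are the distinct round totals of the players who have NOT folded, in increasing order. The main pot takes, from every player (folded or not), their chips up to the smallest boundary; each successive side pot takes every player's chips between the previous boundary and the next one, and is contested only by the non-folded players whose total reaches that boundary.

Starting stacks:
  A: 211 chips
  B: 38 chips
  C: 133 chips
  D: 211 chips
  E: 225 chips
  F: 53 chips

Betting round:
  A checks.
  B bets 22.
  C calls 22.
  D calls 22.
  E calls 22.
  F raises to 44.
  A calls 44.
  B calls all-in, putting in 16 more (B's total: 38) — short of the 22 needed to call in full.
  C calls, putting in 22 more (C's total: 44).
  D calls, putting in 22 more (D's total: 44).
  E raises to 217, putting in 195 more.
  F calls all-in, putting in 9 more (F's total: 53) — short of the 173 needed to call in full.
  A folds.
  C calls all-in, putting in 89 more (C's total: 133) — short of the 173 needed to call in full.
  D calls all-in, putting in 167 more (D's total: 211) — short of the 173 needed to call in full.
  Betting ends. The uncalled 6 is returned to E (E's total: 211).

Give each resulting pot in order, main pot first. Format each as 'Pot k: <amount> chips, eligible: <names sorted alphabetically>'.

Pot 1: 228 chips, eligible: B, C, D, E, F
Pot 2: 66 chips, eligible: C, D, E, F
Pot 3: 240 chips, eligible: C, D, E
Pot 4: 156 chips, eligible: D, E

Derivation:
Contributions (after 6 returned to E): A=44, B=38, C=133, D=211, E=211, F=53
Folded: A
Pot levels (distinct totals of non-folded players): 38, 53, 133, 211
Layer 1-38: 38 each from A, B, C, D, E, F = 38*6 = 228 chips; eligible B, C, D, E, F
Layer 39-53: A 6 + C 15 + D 15 + E 15 + F 15 = 66 chips; eligible C, D, E, F
Layer 54-133: 80 each from C, D, E = 80*3 = 240 chips; eligible C, D, E
Layer 134-211: 78 each from D, E = 78*2 = 156 chips; eligible D, E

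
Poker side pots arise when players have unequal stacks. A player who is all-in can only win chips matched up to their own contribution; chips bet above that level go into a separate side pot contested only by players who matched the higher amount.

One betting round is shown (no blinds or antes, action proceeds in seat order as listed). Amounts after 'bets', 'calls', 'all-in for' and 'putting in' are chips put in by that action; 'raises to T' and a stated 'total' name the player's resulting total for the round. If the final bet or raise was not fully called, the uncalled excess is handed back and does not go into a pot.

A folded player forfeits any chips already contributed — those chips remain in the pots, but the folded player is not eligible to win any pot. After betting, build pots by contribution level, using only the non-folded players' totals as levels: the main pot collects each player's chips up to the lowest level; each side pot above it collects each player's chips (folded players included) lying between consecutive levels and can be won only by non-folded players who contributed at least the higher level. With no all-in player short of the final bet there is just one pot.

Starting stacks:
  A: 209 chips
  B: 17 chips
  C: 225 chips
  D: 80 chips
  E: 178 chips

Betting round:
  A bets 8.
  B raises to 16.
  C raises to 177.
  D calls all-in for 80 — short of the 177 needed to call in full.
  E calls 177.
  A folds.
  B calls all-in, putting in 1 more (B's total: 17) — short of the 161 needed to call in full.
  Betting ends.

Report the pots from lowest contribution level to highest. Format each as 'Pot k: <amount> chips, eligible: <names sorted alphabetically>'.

Pot 1: 76 chips, eligible: B, C, D, E
Pot 2: 189 chips, eligible: C, D, E
Pot 3: 194 chips, eligible: C, E

Derivation:
Contributions: A=8, B=17, C=177, D=80, E=177
Folded: A
Pot levels (distinct totals of non-folded players): 17, 80, 177
Layer 1-17: A 8 + B 17 + C 17 + D 17 + E 17 = 76 chips; eligible B, C, D, E
Layer 18-80: 63 each from C, D, E = 63*3 = 189 chips; eligible C, D, E
Layer 81-177: 97 each from C, E = 97*2 = 194 chips; eligible C, E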